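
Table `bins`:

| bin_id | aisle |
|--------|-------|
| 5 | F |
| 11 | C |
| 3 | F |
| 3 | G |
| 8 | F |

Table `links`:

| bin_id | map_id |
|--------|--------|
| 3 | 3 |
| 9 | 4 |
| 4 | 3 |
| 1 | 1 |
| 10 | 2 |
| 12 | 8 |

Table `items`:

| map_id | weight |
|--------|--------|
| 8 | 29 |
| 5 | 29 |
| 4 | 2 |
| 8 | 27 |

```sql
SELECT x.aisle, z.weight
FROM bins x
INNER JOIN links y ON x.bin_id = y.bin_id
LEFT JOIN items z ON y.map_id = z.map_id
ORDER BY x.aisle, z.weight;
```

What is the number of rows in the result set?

2

Joins associate left-to-right: bins INNER JOIN links on bin_id gives 2 intermediate row(s).
Then LEFT JOIN `items z` on map_id: each of those 2 rows is kept; rows whose y.map_id has no match in z get NULL for z's columns.
Result: 2 row(s).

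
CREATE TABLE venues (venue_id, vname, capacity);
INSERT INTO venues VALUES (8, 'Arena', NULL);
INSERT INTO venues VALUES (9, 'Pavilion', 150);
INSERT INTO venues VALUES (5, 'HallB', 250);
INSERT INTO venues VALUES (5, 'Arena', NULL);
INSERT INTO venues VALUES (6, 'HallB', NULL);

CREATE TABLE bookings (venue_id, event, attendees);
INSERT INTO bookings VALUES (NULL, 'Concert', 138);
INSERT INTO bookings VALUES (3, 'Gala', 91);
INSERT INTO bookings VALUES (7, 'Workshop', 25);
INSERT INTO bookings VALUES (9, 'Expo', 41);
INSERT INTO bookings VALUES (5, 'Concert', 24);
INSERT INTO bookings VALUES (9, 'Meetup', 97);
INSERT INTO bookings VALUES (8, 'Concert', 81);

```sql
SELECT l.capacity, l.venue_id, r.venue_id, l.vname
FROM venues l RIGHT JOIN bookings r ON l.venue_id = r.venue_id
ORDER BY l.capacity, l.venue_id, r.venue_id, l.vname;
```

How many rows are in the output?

8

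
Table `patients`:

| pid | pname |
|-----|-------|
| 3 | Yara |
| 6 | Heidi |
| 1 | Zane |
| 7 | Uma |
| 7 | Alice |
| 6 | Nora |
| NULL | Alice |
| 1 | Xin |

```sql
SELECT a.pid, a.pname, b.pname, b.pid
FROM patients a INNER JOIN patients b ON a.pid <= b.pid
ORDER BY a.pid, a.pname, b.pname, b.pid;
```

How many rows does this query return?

31

INNER JOIN keeps only pairs where the ON condition holds.
Matching on a.pid <= b.pid. A NULL in a compared column never satisfies the condition.
- a[0] pid=3 → 5 match(es) in b → 5 row(s).
- a[1] pid=6 → 4 match(es) in b → 4 row(s).
- a[2] pid=1 → 7 match(es) in b → 7 row(s).
- a[3] pid=7 → 2 match(es) in b → 2 row(s).
- a[4] pid=7 → 2 match(es) in b → 2 row(s).
- a[5] pid=6 → 4 match(es) in b → 4 row(s).
- a[6] pid=NULL → no match; dropped.
- a[7] pid=1 → 7 match(es) in b → 7 row(s).
Total: 31 rows.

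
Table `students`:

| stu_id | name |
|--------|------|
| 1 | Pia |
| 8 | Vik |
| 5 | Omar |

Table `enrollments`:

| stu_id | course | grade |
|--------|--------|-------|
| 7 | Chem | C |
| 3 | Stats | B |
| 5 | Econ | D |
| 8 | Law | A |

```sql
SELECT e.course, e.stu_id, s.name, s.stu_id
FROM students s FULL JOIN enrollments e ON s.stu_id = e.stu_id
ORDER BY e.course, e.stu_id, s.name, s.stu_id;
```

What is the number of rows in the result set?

FULL OUTER JOIN keeps every row from both sides; unmatched rows get NULL for the other side's columns.
Matching on s.stu_id = e.stu_id.
Matched pairs: 2; unmatched s rows kept: 1; unmatched e rows kept: 2.
Total: 2 matched + 3 padded = 5 rows.

5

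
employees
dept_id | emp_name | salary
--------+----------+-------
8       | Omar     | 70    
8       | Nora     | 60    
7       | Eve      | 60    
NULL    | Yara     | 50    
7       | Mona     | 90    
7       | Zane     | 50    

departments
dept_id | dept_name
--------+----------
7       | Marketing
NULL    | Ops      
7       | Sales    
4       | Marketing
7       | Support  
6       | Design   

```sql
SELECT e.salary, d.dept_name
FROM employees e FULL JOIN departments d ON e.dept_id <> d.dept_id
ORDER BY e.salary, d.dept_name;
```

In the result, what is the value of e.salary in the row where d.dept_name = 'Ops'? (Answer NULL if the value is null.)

FULL OUTER JOIN keeps every row from both sides; unmatched rows get NULL for the other side's columns.
Matching on e.dept_id <> d.dept_id. A NULL in a compared column never satisfies the condition.
- e (dept_id=8) pairs with 5 row(s) of d.
- e (dept_id=8) pairs with 5 row(s) of d.
- e (dept_id=7) pairs with 2 row(s) of d.
- e (dept_id=NULL) has no partner → padded with NULL.
- e (dept_id=7) pairs with 2 row(s) of d.
- e (dept_id=7) pairs with 2 row(s) of d.
- 1 d row(s) had no e match → kept, e columns NULL.

NULL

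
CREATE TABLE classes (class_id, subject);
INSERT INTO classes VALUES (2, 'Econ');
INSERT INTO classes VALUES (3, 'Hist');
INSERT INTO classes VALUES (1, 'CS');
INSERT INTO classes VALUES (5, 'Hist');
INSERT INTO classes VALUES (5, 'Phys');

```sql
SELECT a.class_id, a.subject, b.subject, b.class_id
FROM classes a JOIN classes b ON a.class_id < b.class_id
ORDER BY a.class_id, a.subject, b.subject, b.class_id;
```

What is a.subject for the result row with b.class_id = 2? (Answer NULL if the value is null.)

CS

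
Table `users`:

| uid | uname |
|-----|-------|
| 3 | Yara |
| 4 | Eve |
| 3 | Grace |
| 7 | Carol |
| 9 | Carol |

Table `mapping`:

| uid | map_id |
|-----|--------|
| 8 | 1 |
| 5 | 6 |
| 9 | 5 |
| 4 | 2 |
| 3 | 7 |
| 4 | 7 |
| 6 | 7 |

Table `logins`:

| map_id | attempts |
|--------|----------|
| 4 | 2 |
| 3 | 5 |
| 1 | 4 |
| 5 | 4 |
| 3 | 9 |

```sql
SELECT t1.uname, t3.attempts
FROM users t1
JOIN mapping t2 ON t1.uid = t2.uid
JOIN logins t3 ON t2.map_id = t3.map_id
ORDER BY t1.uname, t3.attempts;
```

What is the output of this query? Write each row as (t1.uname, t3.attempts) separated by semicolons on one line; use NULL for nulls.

(Carol, 4)

Joins associate left-to-right: users INNER JOIN mapping on uid gives 5 intermediate row(s).
Then INNER JOIN `logins t3` on map_id: keep only rows whose t2.map_id appears in t3.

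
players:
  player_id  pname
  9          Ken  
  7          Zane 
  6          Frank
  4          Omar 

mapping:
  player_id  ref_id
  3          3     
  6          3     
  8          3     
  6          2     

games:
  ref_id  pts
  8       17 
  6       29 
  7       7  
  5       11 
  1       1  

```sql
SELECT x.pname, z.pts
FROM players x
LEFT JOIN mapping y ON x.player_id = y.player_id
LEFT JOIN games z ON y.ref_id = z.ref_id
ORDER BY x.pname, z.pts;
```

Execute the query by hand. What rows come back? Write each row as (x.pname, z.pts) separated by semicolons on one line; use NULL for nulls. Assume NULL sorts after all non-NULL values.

Joins associate left-to-right: players LEFT JOIN mapping on player_id gives 5 intermediate row(s).
Then LEFT JOIN `games z` on ref_id: each of those 5 rows is kept; rows whose y.ref_id has no match in z get NULL for z's columns.

(Frank, NULL); (Frank, NULL); (Ken, NULL); (Omar, NULL); (Zane, NULL)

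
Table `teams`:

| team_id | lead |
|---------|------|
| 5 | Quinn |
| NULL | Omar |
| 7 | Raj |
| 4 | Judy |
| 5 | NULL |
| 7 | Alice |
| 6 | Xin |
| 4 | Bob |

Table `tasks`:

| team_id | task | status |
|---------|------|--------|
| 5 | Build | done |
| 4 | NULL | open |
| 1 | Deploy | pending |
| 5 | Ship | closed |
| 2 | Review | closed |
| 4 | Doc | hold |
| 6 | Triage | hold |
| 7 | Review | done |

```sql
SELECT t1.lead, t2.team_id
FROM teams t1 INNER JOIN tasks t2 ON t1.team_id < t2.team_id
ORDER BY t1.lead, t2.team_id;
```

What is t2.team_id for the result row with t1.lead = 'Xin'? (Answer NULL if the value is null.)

7

INNER JOIN keeps only pairs where the ON condition holds.
Matching on t1.team_id < t2.team_id. A NULL in a compared column never satisfies the condition.
- t1 (team_id=5) pairs with 2 row(s) of t2.
- t1 (team_id=NULL) has no partner → excluded.
- t1 (team_id=7) has no partner → excluded.
- t1 (team_id=4) pairs with 4 row(s) of t2.
- t1 (team_id=5) pairs with 2 row(s) of t2.
- t1 (team_id=7) has no partner → excluded.
- t1 (team_id=6) pairs with 1 row(s) of t2.
- t1 (team_id=4) pairs with 4 row(s) of t2.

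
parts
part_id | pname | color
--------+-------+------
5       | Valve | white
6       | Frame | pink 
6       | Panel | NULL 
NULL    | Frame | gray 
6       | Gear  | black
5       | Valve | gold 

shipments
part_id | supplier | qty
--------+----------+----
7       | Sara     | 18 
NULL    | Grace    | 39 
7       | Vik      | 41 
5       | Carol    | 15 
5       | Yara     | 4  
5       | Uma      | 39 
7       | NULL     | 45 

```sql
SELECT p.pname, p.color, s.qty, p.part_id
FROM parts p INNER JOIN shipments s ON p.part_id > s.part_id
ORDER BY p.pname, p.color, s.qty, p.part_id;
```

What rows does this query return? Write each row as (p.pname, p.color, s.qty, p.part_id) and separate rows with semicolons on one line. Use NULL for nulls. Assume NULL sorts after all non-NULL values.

(Frame, pink, 4, 6); (Frame, pink, 15, 6); (Frame, pink, 39, 6); (Gear, black, 4, 6); (Gear, black, 15, 6); (Gear, black, 39, 6); (Panel, NULL, 4, 6); (Panel, NULL, 15, 6); (Panel, NULL, 39, 6)

INNER JOIN keeps only pairs where the ON condition holds.
Matching on p.part_id > s.part_id. A NULL in a compared column never satisfies the condition.
Matched pairs: 9.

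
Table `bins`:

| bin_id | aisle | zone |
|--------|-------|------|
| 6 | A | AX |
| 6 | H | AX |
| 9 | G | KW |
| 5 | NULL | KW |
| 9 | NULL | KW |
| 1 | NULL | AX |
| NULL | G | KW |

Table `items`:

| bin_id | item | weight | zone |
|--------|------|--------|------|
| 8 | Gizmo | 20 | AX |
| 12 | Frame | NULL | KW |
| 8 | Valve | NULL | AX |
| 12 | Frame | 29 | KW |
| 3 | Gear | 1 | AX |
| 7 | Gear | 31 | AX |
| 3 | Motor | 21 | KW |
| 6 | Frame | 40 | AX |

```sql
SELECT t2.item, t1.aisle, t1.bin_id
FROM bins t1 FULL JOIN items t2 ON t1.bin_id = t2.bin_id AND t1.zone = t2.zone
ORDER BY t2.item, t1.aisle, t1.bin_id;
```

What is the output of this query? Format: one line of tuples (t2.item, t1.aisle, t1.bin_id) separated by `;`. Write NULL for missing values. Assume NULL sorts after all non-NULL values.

FULL OUTER JOIN keeps every row from both sides; unmatched rows get NULL for the other side's columns.
Matching on t1.bin_id = t2.bin_id AND t1.zone = t2.zone. A NULL in a compared column never satisfies the condition.
- t1 row (bin_id=6, zone=AX): matches 1 t2 row(s) → 1 output row(s).
- t1 row (bin_id=6, zone=AX): matches 1 t2 row(s) → 1 output row(s).
- t1 row (bin_id=9, zone=KW): no match → kept, t2 columns NULL.
- t1 row (bin_id=5, zone=KW): no match → kept, t2 columns NULL.
- t1 row (bin_id=9, zone=KW): no match → kept, t2 columns NULL.
- t1 row (bin_id=1, zone=AX): no match → kept, t2 columns NULL.
- t1 row (bin_id=NULL, zone=KW): no match → kept, t2 columns NULL.
- 7 t2 row(s) had no t1 match → kept, t1 columns NULL.

(Frame, A, 6); (Frame, H, 6); (Frame, NULL, NULL); (Frame, NULL, NULL); (Gear, NULL, NULL); (Gear, NULL, NULL); (Gizmo, NULL, NULL); (Motor, NULL, NULL); (Valve, NULL, NULL); (NULL, G, 9); (NULL, G, NULL); (NULL, NULL, 1); (NULL, NULL, 5); (NULL, NULL, 9)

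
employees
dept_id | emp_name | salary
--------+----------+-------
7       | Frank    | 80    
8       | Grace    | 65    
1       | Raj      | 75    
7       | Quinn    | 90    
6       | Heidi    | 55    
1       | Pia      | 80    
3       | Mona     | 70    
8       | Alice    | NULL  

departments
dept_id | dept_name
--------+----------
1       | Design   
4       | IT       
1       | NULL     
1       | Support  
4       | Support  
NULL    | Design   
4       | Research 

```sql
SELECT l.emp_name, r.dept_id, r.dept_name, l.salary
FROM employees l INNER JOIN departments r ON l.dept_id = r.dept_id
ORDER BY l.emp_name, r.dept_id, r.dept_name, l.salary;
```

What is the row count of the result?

6

INNER JOIN keeps only pairs where the ON condition holds.
Matching on l.dept_id = r.dept_id. A NULL in a compared column never satisfies the condition.
Matched pairs: 6.
Total: 6 rows.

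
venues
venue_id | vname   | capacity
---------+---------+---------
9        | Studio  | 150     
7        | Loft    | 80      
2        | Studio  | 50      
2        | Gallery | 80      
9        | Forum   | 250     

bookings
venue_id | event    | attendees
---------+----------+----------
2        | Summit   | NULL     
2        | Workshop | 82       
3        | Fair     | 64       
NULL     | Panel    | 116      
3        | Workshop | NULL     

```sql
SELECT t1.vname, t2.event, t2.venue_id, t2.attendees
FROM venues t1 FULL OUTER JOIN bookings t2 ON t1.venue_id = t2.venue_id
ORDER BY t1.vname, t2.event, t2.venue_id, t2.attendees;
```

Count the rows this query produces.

10

FULL OUTER JOIN keeps every row from both sides; unmatched rows get NULL for the other side's columns.
Matching on t1.venue_id = t2.venue_id. A NULL in a compared column never satisfies the condition.
- venue_id=9: no t2 row matches, row kept with t2 columns NULL.
- venue_id=7: no t2 row matches, row kept with t2 columns NULL.
- venue_id=2: 2 matching t2 row(s), so 2 row(s) emitted.
- venue_id=2: 2 matching t2 row(s), so 2 row(s) emitted.
- venue_id=9: no t2 row matches, row kept with t2 columns NULL.
- plus 3 unmatched t2 row(s), each kept with NULL t1 columns.
Total: 4 matched + 6 padded = 10 rows.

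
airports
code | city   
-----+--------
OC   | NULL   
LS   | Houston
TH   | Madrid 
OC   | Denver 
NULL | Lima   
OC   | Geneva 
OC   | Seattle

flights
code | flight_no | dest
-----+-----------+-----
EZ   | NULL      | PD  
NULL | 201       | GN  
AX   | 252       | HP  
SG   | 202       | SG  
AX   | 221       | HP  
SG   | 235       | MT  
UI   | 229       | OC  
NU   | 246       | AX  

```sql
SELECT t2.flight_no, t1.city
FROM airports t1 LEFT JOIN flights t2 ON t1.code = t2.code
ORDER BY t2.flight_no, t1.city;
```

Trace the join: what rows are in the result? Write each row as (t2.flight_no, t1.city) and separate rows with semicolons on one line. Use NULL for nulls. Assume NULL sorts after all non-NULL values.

LEFT JOIN keeps every row from `airports`; unmatched rows get NULL for `flights`'s columns.
Matching on t1.code = t2.code. A NULL in a compared column never satisfies the condition.
Matched pairs: 0; unmatched t1 rows kept: 7.

(NULL, Denver); (NULL, Geneva); (NULL, Houston); (NULL, Lima); (NULL, Madrid); (NULL, Seattle); (NULL, NULL)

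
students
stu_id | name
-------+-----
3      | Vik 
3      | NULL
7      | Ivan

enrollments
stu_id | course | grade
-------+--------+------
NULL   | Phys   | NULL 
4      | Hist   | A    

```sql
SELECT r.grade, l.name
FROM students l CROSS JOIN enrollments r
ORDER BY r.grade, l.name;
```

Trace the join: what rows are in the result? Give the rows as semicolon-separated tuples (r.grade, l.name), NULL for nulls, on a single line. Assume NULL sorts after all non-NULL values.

CROSS JOIN pairs every row of `students` with every row of `enrollments`: 3 × 2 = 6 rows.
After projecting and ordering:
r.grade | l.name
A | Ivan
A | Vik
A | NULL
NULL | Ivan
NULL | Vik
NULL | NULL

(A, Ivan); (A, Vik); (A, NULL); (NULL, Ivan); (NULL, Vik); (NULL, NULL)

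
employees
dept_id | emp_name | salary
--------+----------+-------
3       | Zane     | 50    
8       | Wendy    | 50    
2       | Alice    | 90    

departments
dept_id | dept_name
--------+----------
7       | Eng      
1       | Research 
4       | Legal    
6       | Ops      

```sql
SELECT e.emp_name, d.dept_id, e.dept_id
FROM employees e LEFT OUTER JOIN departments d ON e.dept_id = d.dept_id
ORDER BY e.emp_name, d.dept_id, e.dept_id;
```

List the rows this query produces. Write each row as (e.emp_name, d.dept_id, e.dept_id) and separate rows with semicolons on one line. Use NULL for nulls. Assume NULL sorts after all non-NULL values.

(Alice, NULL, 2); (Wendy, NULL, 8); (Zane, NULL, 3)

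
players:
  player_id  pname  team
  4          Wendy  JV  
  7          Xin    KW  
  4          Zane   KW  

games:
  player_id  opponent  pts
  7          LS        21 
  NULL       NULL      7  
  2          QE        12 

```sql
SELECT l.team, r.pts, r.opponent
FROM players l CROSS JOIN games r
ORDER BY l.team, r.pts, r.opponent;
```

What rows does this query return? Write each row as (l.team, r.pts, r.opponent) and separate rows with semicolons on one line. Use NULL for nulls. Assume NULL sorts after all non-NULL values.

(JV, 7, NULL); (JV, 12, QE); (JV, 21, LS); (KW, 7, NULL); (KW, 7, NULL); (KW, 12, QE); (KW, 12, QE); (KW, 21, LS); (KW, 21, LS)

CROSS JOIN pairs every row of `players` with every row of `games`: 3 × 3 = 9 rows.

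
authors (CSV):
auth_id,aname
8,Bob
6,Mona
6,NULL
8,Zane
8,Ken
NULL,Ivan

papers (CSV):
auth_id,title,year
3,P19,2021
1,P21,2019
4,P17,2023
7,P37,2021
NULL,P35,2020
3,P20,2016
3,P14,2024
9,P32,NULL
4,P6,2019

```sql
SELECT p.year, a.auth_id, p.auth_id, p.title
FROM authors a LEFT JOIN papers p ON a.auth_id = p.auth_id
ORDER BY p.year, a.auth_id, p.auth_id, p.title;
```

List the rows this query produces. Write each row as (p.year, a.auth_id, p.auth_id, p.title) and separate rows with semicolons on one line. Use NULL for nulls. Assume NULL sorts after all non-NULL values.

(NULL, 6, NULL, NULL); (NULL, 6, NULL, NULL); (NULL, 8, NULL, NULL); (NULL, 8, NULL, NULL); (NULL, 8, NULL, NULL); (NULL, NULL, NULL, NULL)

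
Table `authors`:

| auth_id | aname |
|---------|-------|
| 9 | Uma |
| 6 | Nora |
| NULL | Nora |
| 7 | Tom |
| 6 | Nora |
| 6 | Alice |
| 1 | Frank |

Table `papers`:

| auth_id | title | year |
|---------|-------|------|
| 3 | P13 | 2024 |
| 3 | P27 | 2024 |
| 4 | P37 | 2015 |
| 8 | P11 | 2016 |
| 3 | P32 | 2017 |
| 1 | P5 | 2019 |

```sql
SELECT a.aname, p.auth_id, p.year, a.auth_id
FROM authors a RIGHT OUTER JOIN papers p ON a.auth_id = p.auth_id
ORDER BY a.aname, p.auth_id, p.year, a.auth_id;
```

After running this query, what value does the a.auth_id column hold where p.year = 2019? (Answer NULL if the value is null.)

RIGHT JOIN keeps every row from `papers`; unmatched rows get NULL for `authors`'s columns.
Matching on a.auth_id = p.auth_id. A NULL in a compared column never satisfies the condition.
- a[0] auth_id=9 → no match.
- a[1] auth_id=6 → no match.
- a[2] auth_id=NULL → no match.
- a[3] auth_id=7 → no match.
- a[4] auth_id=6 → no match.
- a[5] auth_id=6 → no match.
- a[6] auth_id=1 → 1 match(es) in p → 1 row(s).
- plus 5 unmatched p row(s), each kept with NULL a columns.

1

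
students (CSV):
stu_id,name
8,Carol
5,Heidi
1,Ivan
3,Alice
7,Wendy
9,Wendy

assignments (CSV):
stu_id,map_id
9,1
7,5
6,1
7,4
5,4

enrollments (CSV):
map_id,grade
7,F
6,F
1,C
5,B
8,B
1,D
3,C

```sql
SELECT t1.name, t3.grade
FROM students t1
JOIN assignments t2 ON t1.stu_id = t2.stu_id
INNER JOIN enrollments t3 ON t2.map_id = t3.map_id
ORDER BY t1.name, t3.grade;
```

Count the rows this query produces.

3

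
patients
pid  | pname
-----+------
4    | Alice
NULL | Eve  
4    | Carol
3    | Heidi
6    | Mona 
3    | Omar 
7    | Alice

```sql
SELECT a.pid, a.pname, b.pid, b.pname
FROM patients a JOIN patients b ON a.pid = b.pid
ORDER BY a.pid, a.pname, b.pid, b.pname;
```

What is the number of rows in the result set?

INNER JOIN keeps only pairs where the ON condition holds.
Matching on a.pid = b.pid. A NULL in a compared column never satisfies the condition.
Matched pairs: 10.
Total: 10 rows.

10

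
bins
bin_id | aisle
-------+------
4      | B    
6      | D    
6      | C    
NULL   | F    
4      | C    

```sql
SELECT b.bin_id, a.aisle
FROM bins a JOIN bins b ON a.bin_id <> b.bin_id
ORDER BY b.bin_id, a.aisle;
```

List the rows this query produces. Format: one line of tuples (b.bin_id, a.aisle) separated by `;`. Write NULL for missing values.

(4, C); (4, C); (4, D); (4, D); (6, B); (6, B); (6, C); (6, C)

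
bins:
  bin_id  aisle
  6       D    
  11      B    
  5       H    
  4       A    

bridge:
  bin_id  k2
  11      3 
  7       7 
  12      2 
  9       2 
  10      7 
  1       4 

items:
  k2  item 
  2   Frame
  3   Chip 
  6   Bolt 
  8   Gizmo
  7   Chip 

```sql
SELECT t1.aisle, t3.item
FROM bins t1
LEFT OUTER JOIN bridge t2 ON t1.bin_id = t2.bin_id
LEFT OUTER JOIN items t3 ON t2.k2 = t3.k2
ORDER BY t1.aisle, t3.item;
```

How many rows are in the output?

4

Step 1 — t1 LEFT JOIN t2 on bin_id → 4 row(s).
Then LEFT JOIN `items t3` on k2: each of those 4 rows is kept; rows whose t2.k2 has no match in t3 get NULL for t3's columns.
Result: 4 row(s).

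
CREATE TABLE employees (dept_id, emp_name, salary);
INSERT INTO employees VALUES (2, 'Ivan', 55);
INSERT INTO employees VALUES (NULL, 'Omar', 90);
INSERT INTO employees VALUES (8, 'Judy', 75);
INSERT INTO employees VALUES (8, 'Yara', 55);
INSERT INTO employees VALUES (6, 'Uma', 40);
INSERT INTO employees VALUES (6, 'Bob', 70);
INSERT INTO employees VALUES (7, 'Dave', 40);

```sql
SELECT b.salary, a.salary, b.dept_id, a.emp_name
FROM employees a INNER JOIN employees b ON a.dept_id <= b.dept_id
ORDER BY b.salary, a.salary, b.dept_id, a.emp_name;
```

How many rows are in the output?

INNER JOIN keeps only pairs where the ON condition holds.
Matching on a.dept_id <= b.dept_id. A NULL in a compared column never satisfies the condition.
Matched pairs: 23.
Total: 23 rows.

23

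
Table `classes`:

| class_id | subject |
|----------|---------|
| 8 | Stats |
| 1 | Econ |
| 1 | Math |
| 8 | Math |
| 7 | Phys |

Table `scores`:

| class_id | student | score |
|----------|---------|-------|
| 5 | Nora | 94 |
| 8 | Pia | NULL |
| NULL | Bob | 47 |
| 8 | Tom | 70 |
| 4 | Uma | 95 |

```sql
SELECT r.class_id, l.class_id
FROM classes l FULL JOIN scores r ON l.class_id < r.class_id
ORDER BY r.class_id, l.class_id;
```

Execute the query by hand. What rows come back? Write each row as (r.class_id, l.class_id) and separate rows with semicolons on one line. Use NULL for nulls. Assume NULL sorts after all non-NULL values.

(4, 1); (4, 1); (5, 1); (5, 1); (8, 1); (8, 1); (8, 1); (8, 1); (8, 7); (8, 7); (NULL, 8); (NULL, 8); (NULL, NULL)

FULL OUTER JOIN keeps every row from both sides; unmatched rows get NULL for the other side's columns.
Matching on l.class_id < r.class_id. A NULL in a compared column never satisfies the condition.
- l[0] class_id=8 → no match; kept with NULLs on the r side.
- l[1] class_id=1 → 4 match(es) in r → 4 row(s).
- l[2] class_id=1 → 4 match(es) in r → 4 row(s).
- l[3] class_id=8 → no match; kept with NULLs on the r side.
- l[4] class_id=7 → 2 match(es) in r → 2 row(s).
- 1 row(s) from r found no l partner → padded with NULL.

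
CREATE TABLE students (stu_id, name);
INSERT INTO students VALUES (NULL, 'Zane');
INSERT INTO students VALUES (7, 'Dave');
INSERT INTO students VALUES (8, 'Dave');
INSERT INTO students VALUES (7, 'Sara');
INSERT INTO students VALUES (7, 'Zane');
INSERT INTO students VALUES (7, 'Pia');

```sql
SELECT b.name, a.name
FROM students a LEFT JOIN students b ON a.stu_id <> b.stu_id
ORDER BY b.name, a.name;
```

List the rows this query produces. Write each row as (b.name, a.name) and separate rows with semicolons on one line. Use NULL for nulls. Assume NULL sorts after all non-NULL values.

(Dave, Dave); (Dave, Dave); (Dave, Pia); (Dave, Sara); (Dave, Zane); (Pia, Dave); (Sara, Dave); (Zane, Dave); (NULL, Zane)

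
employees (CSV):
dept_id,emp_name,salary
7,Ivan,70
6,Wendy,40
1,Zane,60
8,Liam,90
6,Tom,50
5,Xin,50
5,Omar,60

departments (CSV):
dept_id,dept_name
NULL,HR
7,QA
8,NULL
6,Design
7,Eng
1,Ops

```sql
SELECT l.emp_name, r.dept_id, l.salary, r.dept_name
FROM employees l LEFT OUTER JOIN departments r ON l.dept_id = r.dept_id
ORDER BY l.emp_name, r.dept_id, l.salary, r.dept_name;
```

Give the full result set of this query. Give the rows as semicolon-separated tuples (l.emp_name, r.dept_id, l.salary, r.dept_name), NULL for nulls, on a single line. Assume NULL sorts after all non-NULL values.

(Ivan, 7, 70, Eng); (Ivan, 7, 70, QA); (Liam, 8, 90, NULL); (Omar, NULL, 60, NULL); (Tom, 6, 50, Design); (Wendy, 6, 40, Design); (Xin, NULL, 50, NULL); (Zane, 1, 60, Ops)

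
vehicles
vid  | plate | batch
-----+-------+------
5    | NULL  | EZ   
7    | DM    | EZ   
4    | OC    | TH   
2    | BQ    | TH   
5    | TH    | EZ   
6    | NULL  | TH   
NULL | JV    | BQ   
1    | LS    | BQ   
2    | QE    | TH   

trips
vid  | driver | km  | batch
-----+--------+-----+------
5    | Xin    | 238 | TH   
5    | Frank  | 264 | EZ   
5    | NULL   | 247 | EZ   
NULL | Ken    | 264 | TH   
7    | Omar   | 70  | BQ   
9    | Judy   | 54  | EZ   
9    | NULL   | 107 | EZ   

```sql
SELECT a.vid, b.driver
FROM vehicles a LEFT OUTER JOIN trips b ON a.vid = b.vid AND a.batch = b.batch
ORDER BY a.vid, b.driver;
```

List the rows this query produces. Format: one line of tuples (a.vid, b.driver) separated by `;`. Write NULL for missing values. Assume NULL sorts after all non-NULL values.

(1, NULL); (2, NULL); (2, NULL); (4, NULL); (5, Frank); (5, Frank); (5, NULL); (5, NULL); (6, NULL); (7, NULL); (NULL, NULL)

LEFT JOIN keeps every row from `vehicles`; unmatched rows get NULL for `trips`'s columns.
Matching on a.vid = b.vid AND a.batch = b.batch. A NULL in a compared column never satisfies the condition.
- a row (vid=5, batch=EZ): matches 2 b row(s) → 2 output row(s).
- a row (vid=7, batch=EZ): no match → kept, b columns NULL.
- a row (vid=4, batch=TH): no match → kept, b columns NULL.
- a row (vid=2, batch=TH): no match → kept, b columns NULL.
- a row (vid=5, batch=EZ): matches 2 b row(s) → 2 output row(s).
- a row (vid=6, batch=TH): no match → kept, b columns NULL.
- a row (vid=NULL, batch=BQ): no match → kept, b columns NULL.
- a row (vid=1, batch=BQ): no match → kept, b columns NULL.
- a row (vid=2, batch=TH): no match → kept, b columns NULL.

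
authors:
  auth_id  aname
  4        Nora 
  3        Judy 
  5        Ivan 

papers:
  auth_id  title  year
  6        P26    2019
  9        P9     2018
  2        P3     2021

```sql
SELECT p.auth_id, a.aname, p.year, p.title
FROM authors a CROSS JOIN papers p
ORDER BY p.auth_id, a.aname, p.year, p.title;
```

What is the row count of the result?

9

CROSS JOIN pairs every row of `authors` with every row of `papers`: 3 × 3 = 9 rows.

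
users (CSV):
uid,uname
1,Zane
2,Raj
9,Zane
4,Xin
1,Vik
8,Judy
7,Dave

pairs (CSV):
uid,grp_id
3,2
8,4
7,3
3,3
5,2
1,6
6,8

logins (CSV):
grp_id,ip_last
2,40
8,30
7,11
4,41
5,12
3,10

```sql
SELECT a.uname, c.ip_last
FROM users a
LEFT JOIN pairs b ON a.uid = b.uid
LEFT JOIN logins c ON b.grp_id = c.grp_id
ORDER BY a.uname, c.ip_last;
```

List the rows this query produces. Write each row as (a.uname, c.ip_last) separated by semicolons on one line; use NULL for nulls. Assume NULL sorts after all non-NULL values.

(Dave, 10); (Judy, 41); (Raj, NULL); (Vik, NULL); (Xin, NULL); (Zane, NULL); (Zane, NULL)

Step 1 — a LEFT JOIN b on uid → 7 row(s).
Then LEFT JOIN `logins c` on grp_id: each of those 7 rows is kept; rows whose b.grp_id has no match in c get NULL for c's columns.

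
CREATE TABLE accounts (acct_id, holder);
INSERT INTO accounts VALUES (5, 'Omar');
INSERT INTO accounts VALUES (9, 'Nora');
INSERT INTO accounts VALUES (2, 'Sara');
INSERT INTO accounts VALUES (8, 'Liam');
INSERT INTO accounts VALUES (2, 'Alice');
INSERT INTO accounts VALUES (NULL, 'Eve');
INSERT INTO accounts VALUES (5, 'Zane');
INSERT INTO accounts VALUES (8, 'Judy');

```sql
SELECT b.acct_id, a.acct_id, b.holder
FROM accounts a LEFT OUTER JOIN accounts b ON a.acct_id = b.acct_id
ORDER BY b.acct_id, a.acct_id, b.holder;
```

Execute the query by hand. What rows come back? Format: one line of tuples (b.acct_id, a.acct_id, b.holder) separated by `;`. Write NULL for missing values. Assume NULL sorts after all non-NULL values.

(2, 2, Alice); (2, 2, Alice); (2, 2, Sara); (2, 2, Sara); (5, 5, Omar); (5, 5, Omar); (5, 5, Zane); (5, 5, Zane); (8, 8, Judy); (8, 8, Judy); (8, 8, Liam); (8, 8, Liam); (9, 9, Nora); (NULL, NULL, NULL)

LEFT JOIN keeps every row from `accounts a`; unmatched rows get NULL for `accounts b`'s columns.
Matching on a.acct_id = b.acct_id. A NULL in a compared column never satisfies the condition.
- a (acct_id=5) pairs with 2 row(s) of b.
- a (acct_id=9) pairs with 1 row(s) of b.
- a (acct_id=2) pairs with 2 row(s) of b.
- a (acct_id=8) pairs with 2 row(s) of b.
- a (acct_id=2) pairs with 2 row(s) of b.
- a (acct_id=NULL) has no partner → padded with NULL.
- a (acct_id=5) pairs with 2 row(s) of b.
- a (acct_id=8) pairs with 2 row(s) of b.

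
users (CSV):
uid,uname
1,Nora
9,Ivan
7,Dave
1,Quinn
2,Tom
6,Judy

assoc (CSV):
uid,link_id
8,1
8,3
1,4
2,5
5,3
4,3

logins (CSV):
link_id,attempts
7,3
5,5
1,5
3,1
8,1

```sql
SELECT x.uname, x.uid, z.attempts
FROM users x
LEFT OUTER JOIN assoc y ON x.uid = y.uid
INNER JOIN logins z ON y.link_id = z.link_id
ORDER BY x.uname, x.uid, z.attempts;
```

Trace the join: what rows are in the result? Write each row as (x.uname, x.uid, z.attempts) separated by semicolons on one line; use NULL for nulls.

Evaluate left to right. First `users x LEFT JOIN assoc y` on uid: 6 row(s).
Then INNER JOIN `logins z` on link_id: keep only rows whose y.link_id appears in z.

(Tom, 2, 5)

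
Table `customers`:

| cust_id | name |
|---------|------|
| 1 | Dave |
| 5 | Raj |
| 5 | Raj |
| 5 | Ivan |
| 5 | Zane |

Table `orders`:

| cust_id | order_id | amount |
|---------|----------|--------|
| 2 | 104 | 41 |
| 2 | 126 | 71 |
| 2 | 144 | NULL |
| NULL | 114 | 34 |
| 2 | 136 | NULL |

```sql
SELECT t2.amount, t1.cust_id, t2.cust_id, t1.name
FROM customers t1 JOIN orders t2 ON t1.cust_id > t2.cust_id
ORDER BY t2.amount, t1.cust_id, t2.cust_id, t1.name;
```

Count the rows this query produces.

INNER JOIN keeps only pairs where the ON condition holds.
Matching on t1.cust_id > t2.cust_id. A NULL in a compared column never satisfies the condition.
- t1 row (cust_id=1): no match → dropped.
- t1 row (cust_id=5): matches 4 t2 row(s) → 4 output row(s).
- t1 row (cust_id=5): matches 4 t2 row(s) → 4 output row(s).
- t1 row (cust_id=5): matches 4 t2 row(s) → 4 output row(s).
- t1 row (cust_id=5): matches 4 t2 row(s) → 4 output row(s).
Total: 16 rows.

16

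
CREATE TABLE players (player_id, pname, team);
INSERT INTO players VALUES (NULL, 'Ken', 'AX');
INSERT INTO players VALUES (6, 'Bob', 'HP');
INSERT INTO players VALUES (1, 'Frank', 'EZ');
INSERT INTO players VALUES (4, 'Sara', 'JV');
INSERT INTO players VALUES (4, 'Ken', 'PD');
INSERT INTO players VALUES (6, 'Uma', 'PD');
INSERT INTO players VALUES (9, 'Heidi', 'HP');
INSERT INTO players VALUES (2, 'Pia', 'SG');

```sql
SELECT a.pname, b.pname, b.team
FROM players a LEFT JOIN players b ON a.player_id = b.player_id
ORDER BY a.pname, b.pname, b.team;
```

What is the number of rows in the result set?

12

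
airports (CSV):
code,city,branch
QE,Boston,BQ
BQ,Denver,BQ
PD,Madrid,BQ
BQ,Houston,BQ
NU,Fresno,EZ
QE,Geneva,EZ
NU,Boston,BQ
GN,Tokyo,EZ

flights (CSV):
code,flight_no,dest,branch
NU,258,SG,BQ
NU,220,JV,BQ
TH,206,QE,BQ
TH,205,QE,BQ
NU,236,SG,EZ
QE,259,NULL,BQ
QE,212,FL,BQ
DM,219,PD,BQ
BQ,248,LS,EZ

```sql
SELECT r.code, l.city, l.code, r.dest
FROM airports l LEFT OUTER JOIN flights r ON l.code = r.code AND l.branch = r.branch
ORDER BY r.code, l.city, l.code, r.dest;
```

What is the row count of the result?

10

LEFT JOIN keeps every row from `airports`; unmatched rows get NULL for `flights`'s columns.
Matching on l.code = r.code AND l.branch = r.branch.
- l row (code=QE, branch=BQ): matches 2 r row(s) → 2 output row(s).
- l row (code=BQ, branch=BQ): no match → kept, r columns NULL.
- l row (code=PD, branch=BQ): no match → kept, r columns NULL.
- l row (code=BQ, branch=BQ): no match → kept, r columns NULL.
- l row (code=NU, branch=EZ): matches 1 r row(s) → 1 output row(s).
- l row (code=QE, branch=EZ): no match → kept, r columns NULL.
- l row (code=NU, branch=BQ): matches 2 r row(s) → 2 output row(s).
- l row (code=GN, branch=EZ): no match → kept, r columns NULL.
Total: 5 matched + 5 padded = 10 rows.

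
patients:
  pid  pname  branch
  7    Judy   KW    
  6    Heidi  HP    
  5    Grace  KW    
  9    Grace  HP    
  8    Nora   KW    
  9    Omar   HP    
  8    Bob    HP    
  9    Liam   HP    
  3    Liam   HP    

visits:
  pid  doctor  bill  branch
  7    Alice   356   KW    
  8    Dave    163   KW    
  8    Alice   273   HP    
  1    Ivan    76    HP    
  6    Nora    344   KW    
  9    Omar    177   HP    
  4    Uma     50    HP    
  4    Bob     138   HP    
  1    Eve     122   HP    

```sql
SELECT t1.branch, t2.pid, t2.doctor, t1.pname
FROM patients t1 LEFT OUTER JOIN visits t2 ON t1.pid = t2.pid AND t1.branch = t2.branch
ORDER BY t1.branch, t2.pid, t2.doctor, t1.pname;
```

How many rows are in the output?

9

LEFT JOIN keeps every row from `patients`; unmatched rows get NULL for `visits`'s columns.
Matching on t1.pid = t2.pid AND t1.branch = t2.branch.
- t1 row (pid=7, branch=KW): matches 1 t2 row(s) → 1 output row(s).
- t1 row (pid=6, branch=HP): no match → kept, t2 columns NULL.
- t1 row (pid=5, branch=KW): no match → kept, t2 columns NULL.
- t1 row (pid=9, branch=HP): matches 1 t2 row(s) → 1 output row(s).
- t1 row (pid=8, branch=KW): matches 1 t2 row(s) → 1 output row(s).
- t1 row (pid=9, branch=HP): matches 1 t2 row(s) → 1 output row(s).
- t1 row (pid=8, branch=HP): matches 1 t2 row(s) → 1 output row(s).
- t1 row (pid=9, branch=HP): matches 1 t2 row(s) → 1 output row(s).
- t1 row (pid=3, branch=HP): no match → kept, t2 columns NULL.
Total: 6 matched + 3 padded = 9 rows.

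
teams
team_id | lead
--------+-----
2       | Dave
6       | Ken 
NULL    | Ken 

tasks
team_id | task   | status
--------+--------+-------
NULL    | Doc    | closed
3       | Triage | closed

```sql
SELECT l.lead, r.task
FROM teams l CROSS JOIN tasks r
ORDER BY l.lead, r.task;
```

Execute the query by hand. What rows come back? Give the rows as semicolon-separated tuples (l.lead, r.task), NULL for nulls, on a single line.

(Dave, Doc); (Dave, Triage); (Ken, Doc); (Ken, Doc); (Ken, Triage); (Ken, Triage)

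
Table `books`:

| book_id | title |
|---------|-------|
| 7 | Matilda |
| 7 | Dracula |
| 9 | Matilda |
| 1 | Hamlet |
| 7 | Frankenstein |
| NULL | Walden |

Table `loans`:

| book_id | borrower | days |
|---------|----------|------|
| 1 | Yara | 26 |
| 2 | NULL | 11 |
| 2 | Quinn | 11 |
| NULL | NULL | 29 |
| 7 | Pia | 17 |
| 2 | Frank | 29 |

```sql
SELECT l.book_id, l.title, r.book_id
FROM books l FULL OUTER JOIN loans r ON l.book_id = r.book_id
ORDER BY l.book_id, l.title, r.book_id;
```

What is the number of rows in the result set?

FULL OUTER JOIN keeps every row from both sides; unmatched rows get NULL for the other side's columns.
Matching on l.book_id = r.book_id. A NULL in a compared column never satisfies the condition.
Matched pairs: 4; unmatched l rows kept: 2; unmatched r rows kept: 4.
Total: 4 matched + 6 padded = 10 rows.

10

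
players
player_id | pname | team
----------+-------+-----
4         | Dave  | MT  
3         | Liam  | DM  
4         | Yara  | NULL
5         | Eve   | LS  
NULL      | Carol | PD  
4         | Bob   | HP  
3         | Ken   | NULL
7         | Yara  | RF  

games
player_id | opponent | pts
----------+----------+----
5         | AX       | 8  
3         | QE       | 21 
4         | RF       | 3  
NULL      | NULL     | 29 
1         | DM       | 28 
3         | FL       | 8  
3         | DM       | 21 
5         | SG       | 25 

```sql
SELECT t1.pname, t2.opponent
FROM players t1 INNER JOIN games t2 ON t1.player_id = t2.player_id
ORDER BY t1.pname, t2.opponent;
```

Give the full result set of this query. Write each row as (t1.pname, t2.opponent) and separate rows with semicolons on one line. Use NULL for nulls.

(Bob, RF); (Dave, RF); (Eve, AX); (Eve, SG); (Ken, DM); (Ken, FL); (Ken, QE); (Liam, DM); (Liam, FL); (Liam, QE); (Yara, RF)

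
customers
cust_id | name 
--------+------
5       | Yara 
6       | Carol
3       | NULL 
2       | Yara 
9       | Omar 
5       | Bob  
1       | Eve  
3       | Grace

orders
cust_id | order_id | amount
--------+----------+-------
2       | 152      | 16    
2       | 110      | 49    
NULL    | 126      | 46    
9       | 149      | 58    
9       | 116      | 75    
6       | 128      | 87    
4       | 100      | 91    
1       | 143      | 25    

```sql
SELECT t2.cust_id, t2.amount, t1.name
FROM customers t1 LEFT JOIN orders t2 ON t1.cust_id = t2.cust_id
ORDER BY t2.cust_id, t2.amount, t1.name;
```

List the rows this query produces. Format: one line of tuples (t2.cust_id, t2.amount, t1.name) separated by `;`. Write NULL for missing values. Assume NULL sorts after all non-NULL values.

(1, 25, Eve); (2, 16, Yara); (2, 49, Yara); (6, 87, Carol); (9, 58, Omar); (9, 75, Omar); (NULL, NULL, Bob); (NULL, NULL, Grace); (NULL, NULL, Yara); (NULL, NULL, NULL)

LEFT JOIN keeps every row from `customers`; unmatched rows get NULL for `orders`'s columns.
Matching on t1.cust_id = t2.cust_id. A NULL in a compared column never satisfies the condition.
Matched pairs: 6; unmatched t1 rows kept: 4.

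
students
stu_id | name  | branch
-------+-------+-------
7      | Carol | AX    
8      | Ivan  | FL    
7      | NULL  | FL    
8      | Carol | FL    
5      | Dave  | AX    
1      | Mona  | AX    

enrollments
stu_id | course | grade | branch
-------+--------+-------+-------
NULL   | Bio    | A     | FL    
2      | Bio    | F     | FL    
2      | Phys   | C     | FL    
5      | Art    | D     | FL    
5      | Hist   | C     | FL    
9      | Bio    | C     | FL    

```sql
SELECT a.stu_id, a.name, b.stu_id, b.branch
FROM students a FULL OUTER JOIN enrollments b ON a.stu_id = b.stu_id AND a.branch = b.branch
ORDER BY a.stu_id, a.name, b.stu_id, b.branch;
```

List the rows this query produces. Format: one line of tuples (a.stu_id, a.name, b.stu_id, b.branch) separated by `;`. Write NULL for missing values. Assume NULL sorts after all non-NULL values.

FULL OUTER JOIN keeps every row from both sides; unmatched rows get NULL for the other side's columns.
Matching on a.stu_id = b.stu_id AND a.branch = b.branch. A NULL in a compared column never satisfies the condition.
Matched pairs: 0; unmatched a rows kept: 6; unmatched b rows kept: 6.

(1, Mona, NULL, NULL); (5, Dave, NULL, NULL); (7, Carol, NULL, NULL); (7, NULL, NULL, NULL); (8, Carol, NULL, NULL); (8, Ivan, NULL, NULL); (NULL, NULL, 2, FL); (NULL, NULL, 2, FL); (NULL, NULL, 5, FL); (NULL, NULL, 5, FL); (NULL, NULL, 9, FL); (NULL, NULL, NULL, FL)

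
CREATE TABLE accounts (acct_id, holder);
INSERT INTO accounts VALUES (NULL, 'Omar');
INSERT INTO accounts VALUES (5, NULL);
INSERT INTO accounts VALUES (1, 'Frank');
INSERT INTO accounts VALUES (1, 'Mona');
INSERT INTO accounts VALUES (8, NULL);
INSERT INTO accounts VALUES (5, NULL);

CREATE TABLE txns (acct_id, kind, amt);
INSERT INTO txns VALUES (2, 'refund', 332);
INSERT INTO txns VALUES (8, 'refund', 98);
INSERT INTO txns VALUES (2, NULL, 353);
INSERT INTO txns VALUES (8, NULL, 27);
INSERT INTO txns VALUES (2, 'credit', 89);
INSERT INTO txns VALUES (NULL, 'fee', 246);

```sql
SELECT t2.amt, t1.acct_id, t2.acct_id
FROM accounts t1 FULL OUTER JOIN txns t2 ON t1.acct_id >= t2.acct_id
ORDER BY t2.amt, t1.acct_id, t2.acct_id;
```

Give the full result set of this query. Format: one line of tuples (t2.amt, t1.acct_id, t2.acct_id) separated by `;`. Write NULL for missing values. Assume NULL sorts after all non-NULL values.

FULL OUTER JOIN keeps every row from both sides; unmatched rows get NULL for the other side's columns.
Matching on t1.acct_id >= t2.acct_id. A NULL in a compared column never satisfies the condition.
- t1 (acct_id=NULL) has no partner → padded with NULL.
- t1 (acct_id=5) pairs with 3 row(s) of t2.
- t1 (acct_id=1) has no partner → padded with NULL.
- t1 (acct_id=1) has no partner → padded with NULL.
- t1 (acct_id=8) pairs with 5 row(s) of t2.
- t1 (acct_id=5) pairs with 3 row(s) of t2.
- 1 t2 row(s) had no t1 match → kept, t1 columns NULL.

(27, 8, 8); (89, 5, 2); (89, 5, 2); (89, 8, 2); (98, 8, 8); (246, NULL, NULL); (332, 5, 2); (332, 5, 2); (332, 8, 2); (353, 5, 2); (353, 5, 2); (353, 8, 2); (NULL, 1, NULL); (NULL, 1, NULL); (NULL, NULL, NULL)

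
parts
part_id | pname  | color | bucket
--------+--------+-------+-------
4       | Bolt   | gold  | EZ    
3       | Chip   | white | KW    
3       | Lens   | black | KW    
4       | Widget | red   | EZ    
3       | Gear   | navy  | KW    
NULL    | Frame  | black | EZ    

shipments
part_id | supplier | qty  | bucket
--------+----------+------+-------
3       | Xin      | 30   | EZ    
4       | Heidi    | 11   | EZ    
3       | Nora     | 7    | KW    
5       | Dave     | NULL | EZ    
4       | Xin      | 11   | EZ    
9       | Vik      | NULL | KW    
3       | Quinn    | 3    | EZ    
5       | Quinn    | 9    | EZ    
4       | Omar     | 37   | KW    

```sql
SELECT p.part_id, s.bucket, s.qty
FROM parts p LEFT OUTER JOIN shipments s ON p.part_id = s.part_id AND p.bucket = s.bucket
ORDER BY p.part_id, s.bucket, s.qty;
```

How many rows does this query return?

LEFT JOIN keeps every row from `parts`; unmatched rows get NULL for `shipments`'s columns.
Matching on p.part_id = s.part_id AND p.bucket = s.bucket. A NULL in a compared column never satisfies the condition.
- part_id=4, bucket=EZ: 2 matching s row(s), so 2 row(s) emitted.
- part_id=3, bucket=KW: 1 matching s row(s), so 1 row(s) emitted.
- part_id=3, bucket=KW: 1 matching s row(s), so 1 row(s) emitted.
- part_id=4, bucket=EZ: 2 matching s row(s), so 2 row(s) emitted.
- part_id=3, bucket=KW: 1 matching s row(s), so 1 row(s) emitted.
- part_id=NULL, bucket=EZ: no s row matches, row kept with s columns NULL.
Total: 7 matched + 1 padded = 8 rows.

8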